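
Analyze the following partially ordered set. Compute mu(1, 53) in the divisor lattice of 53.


In a divisor lattice, mu(a,b) = mu(b/a) where mu is the classical Mobius function.
b/a = 53/1 = 53
Prime factorization of 53: primes [53]
53 is squarefree with 1 prime factor(s), so mu(53) = (-1)^1 = -1


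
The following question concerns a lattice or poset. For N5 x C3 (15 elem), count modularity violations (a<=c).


Modular law: if a <= c then a v (b ^ c) = (a v b) ^ c.
Check all triples (a,b,c) with a <= c among 15 elements.
  e.g. a=(a,0), b=(c,0), c=(b,0): lhs=(a,0) != rhs=(b,0)
  e.g. a=(a,0), b=(c,1), c=(b,0): lhs=(a,0) != rhs=(b,0)
Total violating triples: 18


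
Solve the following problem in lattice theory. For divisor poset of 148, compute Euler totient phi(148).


phi(n) = n * prod_{p|n} (1 - 1/p).
Prime divisors of 148: [2, 37]
phi(148) = 148 * (1 - 1/2) * (1 - 1/37)
phi(148) = 72


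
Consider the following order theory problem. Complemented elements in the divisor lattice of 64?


An element a is complemented if some b has a meet b = bottom, a join b = top.
a is complemented iff gcd(a, n/a)=1, i.e. a is a unitary divisor of 64.
Complemented elements: 1, 64
Count: 2


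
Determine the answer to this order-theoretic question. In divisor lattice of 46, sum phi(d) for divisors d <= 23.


Divisors of 46 up to 23: [1, 2, 23]
phi values: [1, 1, 22]
Sum = 24


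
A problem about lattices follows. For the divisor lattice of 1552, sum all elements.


sigma(n) = sum of divisors.
Divisors of 1552: [1, 2, 4, 8, 16, 97, 194, 388, 776, 1552]
Sum = 3038


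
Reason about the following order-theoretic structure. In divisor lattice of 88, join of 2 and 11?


In a divisor lattice, join = lcm (least common multiple).
gcd(2,11) = 1
lcm(2,11) = 2*11/gcd = 22/1 = 22


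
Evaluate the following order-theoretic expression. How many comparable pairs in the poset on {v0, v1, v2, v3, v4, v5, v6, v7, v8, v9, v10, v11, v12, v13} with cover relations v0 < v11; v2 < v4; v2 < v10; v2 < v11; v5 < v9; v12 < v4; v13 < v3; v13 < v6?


A comparable pair {a,b} has a < b or b < a in the order.
Count unordered pairs where one element is strictly below the other.
Examples: {v0,v11}, {v2,v4}, {v2,v10}, {v2,v11}, ...
Total comparable pairs: 8


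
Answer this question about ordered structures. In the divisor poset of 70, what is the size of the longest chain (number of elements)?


A chain is a totally ordered subset; we count the number of elements in a maximum chain.
Compute, for each element x, the size of the longest chain ending at x:
  1: 1
  2: 2
  5: 2
  7: 2
  10: 3
  14: 3
  ...
A maximum chain: 1 < 2 < 10 < 70
Number of elements in the longest chain: 4


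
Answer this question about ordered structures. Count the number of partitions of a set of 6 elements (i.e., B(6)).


B(n) = number of set partitions of an n-element set.
B(n) satisfies the recurrence: B(n+1) = sum_k C(n,k)*B(k).
B(6) = 203


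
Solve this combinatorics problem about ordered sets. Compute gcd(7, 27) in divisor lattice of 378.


In a divisor lattice, meet = gcd (greatest common divisor).
By Euclidean algorithm or factoring: gcd(7,27) = 1


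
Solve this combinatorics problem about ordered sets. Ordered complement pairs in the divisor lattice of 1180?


Complement pair (a,b): a meet b = bottom, a join b = top.
Here: gcd(a,b)=1 and lcm(a,b)=1180, i.e. a*b=1180 with a,b coprime.
Pairs found: (1,1180), (4,295), (5,236), (20,59), ... (4 more)
Total ordered pairs: 8


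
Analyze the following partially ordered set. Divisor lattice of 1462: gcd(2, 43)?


Meet=gcd.
gcd(2,43)=1


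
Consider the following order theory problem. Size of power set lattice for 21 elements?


Power set = 2^n.
2^21 = 2097152


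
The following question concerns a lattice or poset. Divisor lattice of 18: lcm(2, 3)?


Join=lcm.
gcd(2,3)=1
lcm=6


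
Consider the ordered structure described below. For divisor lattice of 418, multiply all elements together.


Divisors of 418: [1, 2, 11, 19, 22, 38, 209, 418]
Product = n^(d(n)/2) = 418^(8/2)
Product = 30528476176


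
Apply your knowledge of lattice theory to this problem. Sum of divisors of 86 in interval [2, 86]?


Interval [2,86] in divisors of 86: [2, 86]
Sum = 88


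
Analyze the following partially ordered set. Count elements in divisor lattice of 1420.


Divisors of 1420: [1, 2, 4, 5, 10, 20, 71, 142, 284, 355, 710, 1420]
Count: 12


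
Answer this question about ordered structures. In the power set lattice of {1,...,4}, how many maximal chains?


A maximal chain goes from the minimum element to a maximal element via cover relations.
Counting all min-to-max paths in the cover graph.
Total maximal chains: 24


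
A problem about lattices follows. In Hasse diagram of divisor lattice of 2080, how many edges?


A cover relation a -< b holds when a < b with no c strictly between.
Cover relations:
  1 -< 2
  1 -< 5
  1 -< 13
  2 -< 4
  2 -< 10
  2 -< 26
  4 -< 8
  4 -< 20
  ...36 more
Total: 44


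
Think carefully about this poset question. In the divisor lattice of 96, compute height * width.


Height = length of longest chain minus 1; width = size of largest antichain.
A maximum chain: 1 | 3 | 6 | 12 | 24 | 48 | 96  (height 6).
A maximum antichain: {2, 3}  (width 2).
Product = 6 * 2 = 12


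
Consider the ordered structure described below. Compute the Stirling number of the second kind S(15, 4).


S(n,k) = k*S(n-1,k) + S(n-1,k-1).
S(14,4) = 10391745, S(14,3) = 788970
S(15,4) = 4*10391745 + 788970 = 41566980 + 788970
S(15,4) = 42355950


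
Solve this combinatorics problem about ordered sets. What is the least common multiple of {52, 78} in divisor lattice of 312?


In a divisor lattice, join = lcm (least common multiple).
Compute lcm iteratively: start with first element, then lcm(current, next).
Elements: [52, 78]
lcm(52,78) = 156
Final lcm = 156


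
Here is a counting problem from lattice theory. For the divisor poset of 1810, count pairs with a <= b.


The order relation is {(a,b) : a <= b}, reflexive so it includes (a,a).
Examples: (1,1), (1,10), (1,181), (1,1810), (1,2), ...
Total ordered pairs: 27


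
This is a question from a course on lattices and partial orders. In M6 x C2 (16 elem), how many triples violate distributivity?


Distributive law: a ^ (b v c) = (a ^ b) v (a ^ c).
Check all 16^3 = 4096 ordered triples (a,b,c).
  e.g. a=(a1,0), b=(a2,0), c=(a3,0): lhs=(a1,0) != rhs=(0,0)
  e.g. a=(a1,0), b=(a2,0), c=(a3,1): lhs=(a1,0) != rhs=(0,0)
Total violating triples: 960


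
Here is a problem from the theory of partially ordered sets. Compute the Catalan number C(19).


C(n) = C(2n, n) / (n+1).
C(38, 19) = 35345263800
C(19) = 35345263800 / 20 = 1767263190


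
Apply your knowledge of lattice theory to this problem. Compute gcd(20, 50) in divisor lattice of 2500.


In a divisor lattice, meet = gcd (greatest common divisor).
By Euclidean algorithm or factoring: gcd(20,50) = 10


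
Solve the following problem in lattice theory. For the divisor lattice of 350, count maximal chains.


A maximal chain goes from the minimum element to a maximal element via cover relations.
Counting all min-to-max paths in the cover graph.
Total maximal chains: 12


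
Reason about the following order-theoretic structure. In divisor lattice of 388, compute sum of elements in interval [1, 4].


Interval [1,4] in divisors of 388: [1, 2, 4]
Sum = 7


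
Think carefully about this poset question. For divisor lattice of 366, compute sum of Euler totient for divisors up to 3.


Divisors of 366 up to 3: [1, 2, 3]
phi values: [1, 1, 2]
Sum = 4


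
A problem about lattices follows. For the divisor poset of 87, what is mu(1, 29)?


In a divisor lattice, mu(a,b) = mu(b/a) where mu is the classical Mobius function.
b/a = 29/1 = 29
Prime factorization of 29: primes [29]
29 is squarefree with 1 prime factor(s), so mu(29) = (-1)^1 = -1


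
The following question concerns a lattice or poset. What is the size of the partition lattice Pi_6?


B(n) = number of set partitions of an n-element set.
B(n) satisfies the recurrence: B(n+1) = sum_k C(n,k)*B(k).
B(6) = 203


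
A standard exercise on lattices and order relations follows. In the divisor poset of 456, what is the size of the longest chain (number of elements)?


A chain is a totally ordered subset; we count the number of elements in a maximum chain.
Compute, for each element x, the size of the longest chain ending at x:
  1: 1
  2: 2
  3: 2
  19: 2
  4: 3
  6: 3
  ...
A maximum chain: 1 < 2 < 4 < 8 < 24 < 456
Number of elements in the longest chain: 6


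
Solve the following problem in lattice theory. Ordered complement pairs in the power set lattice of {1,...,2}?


Complement pair (a,b): a meet b = bottom, a join b = top.
Here: A intersect B = {} and A union B = {1,...,2}.
Pairs found: ({},{1,2}), ({1},{2}), ({2},{1}), ({1,2},{})
Total ordered pairs: 4


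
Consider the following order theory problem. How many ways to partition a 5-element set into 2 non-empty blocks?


S(n,k) = k*S(n-1,k) + S(n-1,k-1).
S(4,2) = 7, S(4,1) = 1
S(5,2) = 2*7 + 1 = 14 + 1
S(5,2) = 15


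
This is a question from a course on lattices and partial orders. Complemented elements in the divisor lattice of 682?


An element a is complemented if some b has a meet b = bottom, a join b = top.
a is complemented iff gcd(a, n/a)=1, i.e. a is a unitary divisor of 682.
Complemented elements: 1, 2, 11, 22, 31, 62, ... (2 more)
Count: 8


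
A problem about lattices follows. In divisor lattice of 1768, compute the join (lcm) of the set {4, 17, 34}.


In a divisor lattice, join = lcm (least common multiple).
Compute lcm iteratively: start with first element, then lcm(current, next).
Elements: [4, 17, 34]
lcm(4,17) = 68
lcm(68,34) = 68
Final lcm = 68


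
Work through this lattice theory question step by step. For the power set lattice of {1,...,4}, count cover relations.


A cover relation a -< b holds when a < b with no c strictly between.
Cover relations:
  {} -< {1}
  {} -< {2}
  {} -< {3}
  {} -< {4}
  {1} -< {1,2}
  {1} -< {1,3}
  {1} -< {1,4}
  {2} -< {1,2}
  ...24 more
Total: 32


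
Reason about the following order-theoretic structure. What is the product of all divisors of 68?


Divisors of 68: [1, 2, 4, 17, 34, 68]
Product = n^(d(n)/2) = 68^(6/2)
Product = 314432


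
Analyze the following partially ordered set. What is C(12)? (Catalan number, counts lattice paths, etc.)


C(n) = C(2n, n) / (n+1).
C(24, 12) = 2704156
C(12) = 2704156 / 13 = 208012


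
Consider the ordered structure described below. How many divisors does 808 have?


Divisors of 808: [1, 2, 4, 8, 101, 202, 404, 808]
Count: 8


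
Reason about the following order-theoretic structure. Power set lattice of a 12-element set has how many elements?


Power set = 2^n.
2^12 = 4096


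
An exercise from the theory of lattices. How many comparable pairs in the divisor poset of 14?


A comparable pair {a,b} has a < b or b < a in the order.
Count unordered pairs where one element is strictly below the other.
Examples: {1,2}, {1,7}, {1,14}, {2,14}, ...
Total comparable pairs: 5


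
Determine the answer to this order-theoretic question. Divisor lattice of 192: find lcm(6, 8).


In a divisor lattice, join = lcm (least common multiple).
gcd(6,8) = 2
lcm(6,8) = 6*8/gcd = 48/2 = 24


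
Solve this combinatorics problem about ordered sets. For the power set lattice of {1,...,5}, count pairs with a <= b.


The order relation is {(a,b) : a <= b}, reflexive so it includes (a,a).
Examples: ({},{}), ({},{1,2}), ({},{1,2,3}), ({},{1,2,3,4}), ({},{1,2,3,4,5}), ...
Total ordered pairs: 243


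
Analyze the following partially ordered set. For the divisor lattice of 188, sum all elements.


sigma(n) = sum of divisors.
Divisors of 188: [1, 2, 4, 47, 94, 188]
Sum = 336


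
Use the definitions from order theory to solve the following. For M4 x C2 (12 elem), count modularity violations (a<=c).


Modular law: if a <= c then a v (b ^ c) = (a v b) ^ c.
Check all triples (a,b,c) with a <= c among 12 elements.
This lattice is modular (diamonds M_m and their chain-products are modular).
Total violating triples: 0


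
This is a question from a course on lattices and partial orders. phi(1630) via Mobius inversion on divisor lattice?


phi(n) = n * prod_{p|n} (1 - 1/p).
Prime divisors of 1630: [2, 5, 163]
phi(1630) = 1630 * (1 - 1/2) * (1 - 1/5) * (1 - 1/163)
phi(1630) = 648


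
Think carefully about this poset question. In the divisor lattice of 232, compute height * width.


Height = length of longest chain minus 1; width = size of largest antichain.
A maximum chain: 1 | 29 | 58 | 116 | 232  (height 4).
A maximum antichain: {2, 29}  (width 2).
Product = 4 * 2 = 8


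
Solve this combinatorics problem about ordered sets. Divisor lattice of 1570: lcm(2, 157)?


Join=lcm.
gcd(2,157)=1
lcm=314


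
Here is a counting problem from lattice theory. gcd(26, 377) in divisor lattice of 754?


Meet=gcd.
gcd(26,377)=13


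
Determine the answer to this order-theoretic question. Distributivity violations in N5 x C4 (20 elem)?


Distributive law: a ^ (b v c) = (a ^ b) v (a ^ c).
Check all 20^3 = 8000 ordered triples (a,b,c).
  e.g. a=(b,0), b=(a,0), c=(c,0): lhs=(b,0) != rhs=(a,0)
  e.g. a=(b,0), b=(a,0), c=(c,1): lhs=(b,0) != rhs=(a,0)
Total violating triples: 128


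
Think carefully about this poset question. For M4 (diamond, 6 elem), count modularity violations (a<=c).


Modular law: if a <= c then a v (b ^ c) = (a v b) ^ c.
Check all triples (a,b,c) with a <= c among 6 elements.
This lattice is modular (diamonds M_m and their chain-products are modular).
Total violating triples: 0


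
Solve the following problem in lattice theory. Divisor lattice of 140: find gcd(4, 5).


In a divisor lattice, meet = gcd (greatest common divisor).
By Euclidean algorithm or factoring: gcd(4,5) = 1


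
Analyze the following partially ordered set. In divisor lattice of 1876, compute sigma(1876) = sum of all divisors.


sigma(n) = sum of divisors.
Divisors of 1876: [1, 2, 4, 7, 14, 28, 67, 134, 268, 469, 938, 1876]
Sum = 3808


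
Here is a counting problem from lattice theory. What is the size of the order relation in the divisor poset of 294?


The order relation is {(a,b) : a <= b}, reflexive so it includes (a,a).
Examples: (1,1), (1,14), (1,147), (1,2), (1,21), ...
Total ordered pairs: 54


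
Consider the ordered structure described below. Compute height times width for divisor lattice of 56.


Height = length of longest chain minus 1; width = size of largest antichain.
A maximum chain: 1 | 7 | 14 | 28 | 56  (height 4).
A maximum antichain: {2, 7}  (width 2).
Product = 4 * 2 = 8


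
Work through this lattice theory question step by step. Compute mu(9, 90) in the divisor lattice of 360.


In a divisor lattice, mu(a,b) = mu(b/a) where mu is the classical Mobius function.
b/a = 90/9 = 10
Prime factorization of 10: primes [2, 5]
10 is squarefree with 2 prime factor(s), so mu(10) = (-1)^2 = 1


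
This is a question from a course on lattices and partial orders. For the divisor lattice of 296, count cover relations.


A cover relation a -< b holds when a < b with no c strictly between.
Cover relations:
  1 -< 2
  1 -< 37
  2 -< 4
  2 -< 74
  4 -< 8
  4 -< 148
  8 -< 296
  37 -< 74
  ...2 more
Total: 10


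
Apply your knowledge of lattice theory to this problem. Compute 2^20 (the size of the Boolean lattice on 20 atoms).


Power set = 2^n.
2^20 = 1048576


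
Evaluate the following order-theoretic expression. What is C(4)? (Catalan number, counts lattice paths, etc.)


C(n) = C(2n, n) / (n+1).
C(8, 4) = 70
C(4) = 70 / 5 = 14


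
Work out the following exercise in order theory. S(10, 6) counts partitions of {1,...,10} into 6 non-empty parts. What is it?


S(n,k) = k*S(n-1,k) + S(n-1,k-1).
S(9,6) = 2646, S(9,5) = 6951
S(10,6) = 6*2646 + 6951 = 15876 + 6951
S(10,6) = 22827


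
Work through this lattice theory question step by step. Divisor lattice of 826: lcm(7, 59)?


Join=lcm.
gcd(7,59)=1
lcm=413


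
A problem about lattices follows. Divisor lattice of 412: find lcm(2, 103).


In a divisor lattice, join = lcm (least common multiple).
gcd(2,103) = 1
lcm(2,103) = 2*103/gcd = 206/1 = 206


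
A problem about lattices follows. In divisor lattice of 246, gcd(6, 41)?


Meet=gcd.
gcd(6,41)=1


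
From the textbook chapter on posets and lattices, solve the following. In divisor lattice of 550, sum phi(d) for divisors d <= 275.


Divisors of 550 up to 275: [1, 2, 5, 10, 11, 22, 25, 50, 55, 110, 275]
phi values: [1, 1, 4, 4, 10, 10, 20, 20, 40, 40, 200]
Sum = 350


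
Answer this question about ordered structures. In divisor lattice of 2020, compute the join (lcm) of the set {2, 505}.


In a divisor lattice, join = lcm (least common multiple).
Compute lcm iteratively: start with first element, then lcm(current, next).
Elements: [2, 505]
lcm(2,505) = 1010
Final lcm = 1010


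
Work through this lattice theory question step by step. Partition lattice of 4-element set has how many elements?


B(n) = number of set partitions of an n-element set.
B(n) satisfies the recurrence: B(n+1) = sum_k C(n,k)*B(k).
B(4) = 15


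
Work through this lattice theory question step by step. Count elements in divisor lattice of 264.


Divisors of 264: [1, 2, 3, 4, 6, 8, 11, 12, 22, 24, 33, 44, 66, 88, 132, 264]
Count: 16


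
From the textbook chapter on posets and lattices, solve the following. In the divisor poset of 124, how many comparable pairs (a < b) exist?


A comparable pair {a,b} has a < b or b < a in the order.
Count unordered pairs where one element is strictly below the other.
Examples: {1,2}, {1,4}, {1,31}, {1,62}, ...
Total comparable pairs: 12


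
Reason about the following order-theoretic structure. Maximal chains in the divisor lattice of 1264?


A maximal chain goes from the minimum element to a maximal element via cover relations.
Counting all min-to-max paths in the cover graph.
Total maximal chains: 5


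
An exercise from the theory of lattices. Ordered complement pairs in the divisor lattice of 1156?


Complement pair (a,b): a meet b = bottom, a join b = top.
Here: gcd(a,b)=1 and lcm(a,b)=1156, i.e. a*b=1156 with a,b coprime.
Pairs found: (1,1156), (4,289), (289,4), (1156,1)
Total ordered pairs: 4


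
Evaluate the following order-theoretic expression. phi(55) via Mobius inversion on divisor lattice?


phi(n) = n * prod_{p|n} (1 - 1/p).
Prime divisors of 55: [5, 11]
phi(55) = 55 * (1 - 1/5) * (1 - 1/11)
phi(55) = 40


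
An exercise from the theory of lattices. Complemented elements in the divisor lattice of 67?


An element a is complemented if some b has a meet b = bottom, a join b = top.
a is complemented iff gcd(a, n/a)=1, i.e. a is a unitary divisor of 67.
Complemented elements: 1, 67
Count: 2


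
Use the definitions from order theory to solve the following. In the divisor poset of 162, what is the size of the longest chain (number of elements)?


A chain is a totally ordered subset; we count the number of elements in a maximum chain.
Compute, for each element x, the size of the longest chain ending at x:
  1: 1
  2: 2
  3: 2
  9: 3
  6: 3
  27: 4
  ...
A maximum chain: 1 < 2 < 6 < 18 < 54 < 162
Number of elements in the longest chain: 6


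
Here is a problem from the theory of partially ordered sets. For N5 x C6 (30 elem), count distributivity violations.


Distributive law: a ^ (b v c) = (a ^ b) v (a ^ c).
Check all 30^3 = 27000 ordered triples (a,b,c).
  e.g. a=(b,0), b=(a,0), c=(c,0): lhs=(b,0) != rhs=(a,0)
  e.g. a=(b,0), b=(a,0), c=(c,1): lhs=(b,0) != rhs=(a,0)
Total violating triples: 432


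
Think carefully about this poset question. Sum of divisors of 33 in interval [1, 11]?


Interval [1,11] in divisors of 33: [1, 11]
Sum = 12


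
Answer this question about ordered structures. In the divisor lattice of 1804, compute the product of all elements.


Divisors of 1804: [1, 2, 4, 11, 22, 41, 44, 82, 164, 451, 902, 1804]
Product = n^(d(n)/2) = 1804^(12/2)
Product = 34468247221412663296


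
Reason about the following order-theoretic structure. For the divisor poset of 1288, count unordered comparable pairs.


A comparable pair {a,b} has a < b or b < a in the order.
Count unordered pairs where one element is strictly below the other.
Examples: {1,2}, {1,4}, {1,7}, {1,8}, ...
Total comparable pairs: 74


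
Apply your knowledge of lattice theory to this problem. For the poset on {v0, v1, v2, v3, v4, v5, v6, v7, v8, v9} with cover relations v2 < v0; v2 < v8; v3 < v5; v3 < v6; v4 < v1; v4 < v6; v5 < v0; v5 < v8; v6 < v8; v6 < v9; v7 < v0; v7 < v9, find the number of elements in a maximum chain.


A chain is a totally ordered subset; we count the number of elements in a maximum chain.
Compute, for each element x, the size of the longest chain ending at x:
  v2: 1
  v3: 1
  v4: 1
  v7: 1
  v1: 2
  v5: 2
  ...
A maximum chain: v3 < v5 < v0
Number of elements in the longest chain: 3


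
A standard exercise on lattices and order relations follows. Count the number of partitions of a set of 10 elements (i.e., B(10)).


B(n) = number of set partitions of an n-element set.
B(n) satisfies the recurrence: B(n+1) = sum_k C(n,k)*B(k).
B(10) = 115975


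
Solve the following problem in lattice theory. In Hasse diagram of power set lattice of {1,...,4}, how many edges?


A cover relation a -< b holds when a < b with no c strictly between.
Cover relations:
  {} -< {1}
  {} -< {2}
  {} -< {3}
  {} -< {4}
  {1} -< {1,2}
  {1} -< {1,3}
  {1} -< {1,4}
  {2} -< {1,2}
  ...24 more
Total: 32


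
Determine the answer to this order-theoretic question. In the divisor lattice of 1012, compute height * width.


Height = length of longest chain minus 1; width = size of largest antichain.
A maximum chain: 1 | 23 | 253 | 506 | 1012  (height 4).
A maximum antichain: {4, 22, 46, 253}  (width 4).
Product = 4 * 4 = 16


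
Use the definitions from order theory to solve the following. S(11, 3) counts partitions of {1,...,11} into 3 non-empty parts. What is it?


S(n,k) = k*S(n-1,k) + S(n-1,k-1).
S(10,3) = 9330, S(10,2) = 511
S(11,3) = 3*9330 + 511 = 27990 + 511
S(11,3) = 28501


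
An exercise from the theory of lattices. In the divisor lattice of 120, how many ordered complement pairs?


Complement pair (a,b): a meet b = bottom, a join b = top.
Here: gcd(a,b)=1 and lcm(a,b)=120, i.e. a*b=120 with a,b coprime.
Pairs found: (1,120), (3,40), (5,24), (8,15), ... (4 more)
Total ordered pairs: 8


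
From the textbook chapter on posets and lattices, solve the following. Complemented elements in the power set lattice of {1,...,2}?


An element a is complemented if some b has a meet b = bottom, a join b = top.
every subset A has complement S\A, so all elements are complemented.
Complemented elements: {}, {1}, {2}, {1,2}
Count: 4


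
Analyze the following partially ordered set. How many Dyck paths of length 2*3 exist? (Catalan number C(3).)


C(n) = C(2n, n) / (n+1).
C(6, 3) = 20
C(3) = 20 / 4 = 5


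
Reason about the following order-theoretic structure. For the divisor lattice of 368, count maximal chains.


A maximal chain goes from the minimum element to a maximal element via cover relations.
Counting all min-to-max paths in the cover graph.
Total maximal chains: 5


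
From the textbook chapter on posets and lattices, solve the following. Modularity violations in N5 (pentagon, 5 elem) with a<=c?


Modular law: if a <= c then a v (b ^ c) = (a v b) ^ c.
Check all triples (a,b,c) with a <= c among 5 elements.
  e.g. a=a, b=c, c=b: lhs=a != rhs=b
Total violating triples: 1


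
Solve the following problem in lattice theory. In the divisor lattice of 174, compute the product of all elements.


Divisors of 174: [1, 2, 3, 6, 29, 58, 87, 174]
Product = n^(d(n)/2) = 174^(8/2)
Product = 916636176


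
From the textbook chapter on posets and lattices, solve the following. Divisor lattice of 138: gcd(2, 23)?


Meet=gcd.
gcd(2,23)=1


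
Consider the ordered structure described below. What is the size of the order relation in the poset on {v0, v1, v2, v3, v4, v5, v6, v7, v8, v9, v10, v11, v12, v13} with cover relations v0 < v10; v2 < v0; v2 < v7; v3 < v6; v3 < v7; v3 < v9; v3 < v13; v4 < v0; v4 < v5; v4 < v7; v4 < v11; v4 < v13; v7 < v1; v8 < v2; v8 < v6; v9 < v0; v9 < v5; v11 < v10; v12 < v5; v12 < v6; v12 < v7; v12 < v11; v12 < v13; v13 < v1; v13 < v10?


The order relation is {(a,b) : a <= b}, reflexive so it includes (a,a).
Examples: (v0,v0), (v0,v10), (v1,v1), (v10,v10), (v11,v10), ...
Total ordered pairs: 54


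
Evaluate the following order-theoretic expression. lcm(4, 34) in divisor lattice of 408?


Join=lcm.
gcd(4,34)=2
lcm=68


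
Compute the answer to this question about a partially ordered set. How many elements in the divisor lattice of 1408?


Divisors of 1408: [1, 2, 4, 8, 11, 16, 22, 32, 44, 64, 88, 128, 176, 352, 704, 1408]
Count: 16


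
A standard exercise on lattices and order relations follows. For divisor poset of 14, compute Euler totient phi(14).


phi(n) = n * prod_{p|n} (1 - 1/p).
Prime divisors of 14: [2, 7]
phi(14) = 14 * (1 - 1/2) * (1 - 1/7)
phi(14) = 6


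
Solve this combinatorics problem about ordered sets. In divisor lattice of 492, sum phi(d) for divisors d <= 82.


Divisors of 492 up to 82: [1, 2, 3, 4, 6, 12, 41, 82]
phi values: [1, 1, 2, 2, 2, 4, 40, 40]
Sum = 92


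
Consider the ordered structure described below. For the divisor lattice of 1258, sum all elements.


sigma(n) = sum of divisors.
Divisors of 1258: [1, 2, 17, 34, 37, 74, 629, 1258]
Sum = 2052


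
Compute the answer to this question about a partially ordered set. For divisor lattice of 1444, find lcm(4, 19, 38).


In a divisor lattice, join = lcm (least common multiple).
Compute lcm iteratively: start with first element, then lcm(current, next).
Elements: [4, 19, 38]
lcm(4,19) = 76
lcm(76,38) = 76
Final lcm = 76


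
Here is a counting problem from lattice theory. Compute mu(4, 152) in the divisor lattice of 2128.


In a divisor lattice, mu(a,b) = mu(b/a) where mu is the classical Mobius function.
b/a = 152/4 = 38
Prime factorization of 38: primes [2, 19]
38 is squarefree with 2 prime factor(s), so mu(38) = (-1)^2 = 1


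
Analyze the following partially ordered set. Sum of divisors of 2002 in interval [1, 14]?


Interval [1,14] in divisors of 2002: [1, 2, 7, 14]
Sum = 24


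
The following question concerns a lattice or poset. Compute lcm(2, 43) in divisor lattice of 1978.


In a divisor lattice, join = lcm (least common multiple).
gcd(2,43) = 1
lcm(2,43) = 2*43/gcd = 86/1 = 86


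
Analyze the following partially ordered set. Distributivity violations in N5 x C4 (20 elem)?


Distributive law: a ^ (b v c) = (a ^ b) v (a ^ c).
Check all 20^3 = 8000 ordered triples (a,b,c).
  e.g. a=(b,0), b=(a,0), c=(c,0): lhs=(b,0) != rhs=(a,0)
  e.g. a=(b,0), b=(a,0), c=(c,1): lhs=(b,0) != rhs=(a,0)
Total violating triples: 128


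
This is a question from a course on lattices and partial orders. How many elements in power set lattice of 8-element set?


Power set = 2^n.
2^8 = 256


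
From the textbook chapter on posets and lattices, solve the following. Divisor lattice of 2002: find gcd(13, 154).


In a divisor lattice, meet = gcd (greatest common divisor).
By Euclidean algorithm or factoring: gcd(13,154) = 1


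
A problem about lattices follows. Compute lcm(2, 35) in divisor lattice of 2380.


In a divisor lattice, join = lcm (least common multiple).
gcd(2,35) = 1
lcm(2,35) = 2*35/gcd = 70/1 = 70


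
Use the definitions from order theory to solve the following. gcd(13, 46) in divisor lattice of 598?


Meet=gcd.
gcd(13,46)=1


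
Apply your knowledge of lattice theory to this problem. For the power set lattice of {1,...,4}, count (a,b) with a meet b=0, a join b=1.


Complement pair (a,b): a meet b = bottom, a join b = top.
Here: A intersect B = {} and A union B = {1,...,4}.
Pairs found: ({},{1,2,3,4}), ({1},{2,3,4}), ({2},{1,3,4}), ({3},{1,2,4}), ... (12 more)
Total ordered pairs: 16


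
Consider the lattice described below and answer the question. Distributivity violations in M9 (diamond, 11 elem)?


Distributive law: a ^ (b v c) = (a ^ b) v (a ^ c).
Check all 11^3 = 1331 ordered triples (a,b,c).
  e.g. a=a1, b=a2, c=a3: lhs=a1 != rhs=0
  e.g. a=a1, b=a2, c=a4: lhs=a1 != rhs=0
Total violating triples: 504


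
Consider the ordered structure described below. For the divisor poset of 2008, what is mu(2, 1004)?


In a divisor lattice, mu(a,b) = mu(b/a) where mu is the classical Mobius function.
b/a = 1004/2 = 502
Prime factorization of 502: primes [2, 251]
502 is squarefree with 2 prime factor(s), so mu(502) = (-1)^2 = 1


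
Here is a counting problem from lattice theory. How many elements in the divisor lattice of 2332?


Divisors of 2332: [1, 2, 4, 11, 22, 44, 53, 106, 212, 583, 1166, 2332]
Count: 12


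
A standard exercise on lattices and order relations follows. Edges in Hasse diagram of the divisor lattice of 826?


A cover relation a -< b holds when a < b with no c strictly between.
Cover relations:
  1 -< 2
  1 -< 7
  1 -< 59
  2 -< 14
  2 -< 118
  7 -< 14
  7 -< 413
  14 -< 826
  ...4 more
Total: 12


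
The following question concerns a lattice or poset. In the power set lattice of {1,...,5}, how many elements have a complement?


An element a is complemented if some b has a meet b = bottom, a join b = top.
every subset A has complement S\A, so all elements are complemented.
Complemented elements: {}, {1}, {2}, {3}, {4}, {5}, ... (26 more)
Count: 32


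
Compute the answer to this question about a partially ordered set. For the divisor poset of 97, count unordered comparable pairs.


A comparable pair {a,b} has a < b or b < a in the order.
Count unordered pairs where one element is strictly below the other.
Examples: {1,97}
Total comparable pairs: 1


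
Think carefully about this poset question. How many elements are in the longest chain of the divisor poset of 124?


A chain is a totally ordered subset; we count the number of elements in a maximum chain.
Compute, for each element x, the size of the longest chain ending at x:
  1: 1
  2: 2
  31: 2
  4: 3
  62: 3
  124: 4
A maximum chain: 1 < 2 < 4 < 124
Number of elements in the longest chain: 4


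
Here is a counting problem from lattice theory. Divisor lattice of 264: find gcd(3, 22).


In a divisor lattice, meet = gcd (greatest common divisor).
By Euclidean algorithm or factoring: gcd(3,22) = 1


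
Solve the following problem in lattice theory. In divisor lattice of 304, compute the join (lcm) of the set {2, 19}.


In a divisor lattice, join = lcm (least common multiple).
Compute lcm iteratively: start with first element, then lcm(current, next).
Elements: [2, 19]
lcm(2,19) = 38
Final lcm = 38


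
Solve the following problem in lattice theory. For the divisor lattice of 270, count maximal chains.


A maximal chain goes from the minimum element to a maximal element via cover relations.
Counting all min-to-max paths in the cover graph.
Total maximal chains: 20


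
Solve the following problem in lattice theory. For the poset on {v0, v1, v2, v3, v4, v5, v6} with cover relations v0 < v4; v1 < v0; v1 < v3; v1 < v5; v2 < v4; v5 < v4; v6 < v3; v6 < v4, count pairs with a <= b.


The order relation is {(a,b) : a <= b}, reflexive so it includes (a,a).
Examples: (v0,v0), (v0,v4), (v1,v0), (v1,v1), (v1,v3), ...
Total ordered pairs: 16


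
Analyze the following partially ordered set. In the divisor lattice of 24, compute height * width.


Height = length of longest chain minus 1; width = size of largest antichain.
A maximum chain: 1 | 3 | 6 | 12 | 24  (height 4).
A maximum antichain: {2, 3}  (width 2).
Product = 4 * 2 = 8


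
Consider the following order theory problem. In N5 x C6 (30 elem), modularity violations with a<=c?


Modular law: if a <= c then a v (b ^ c) = (a v b) ^ c.
Check all triples (a,b,c) with a <= c among 30 elements.
  e.g. a=(a,0), b=(c,0), c=(b,0): lhs=(a,0) != rhs=(b,0)
  e.g. a=(a,0), b=(c,1), c=(b,0): lhs=(a,0) != rhs=(b,0)
Total violating triples: 126


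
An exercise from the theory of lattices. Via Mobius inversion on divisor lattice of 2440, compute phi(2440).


phi(n) = n * prod_{p|n} (1 - 1/p).
Prime divisors of 2440: [2, 5, 61]
phi(2440) = 2440 * (1 - 1/2) * (1 - 1/5) * (1 - 1/61)
phi(2440) = 960


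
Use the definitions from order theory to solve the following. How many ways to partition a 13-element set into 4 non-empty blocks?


S(n,k) = k*S(n-1,k) + S(n-1,k-1).
S(12,4) = 611501, S(12,3) = 86526
S(13,4) = 4*611501 + 86526 = 2446004 + 86526
S(13,4) = 2532530


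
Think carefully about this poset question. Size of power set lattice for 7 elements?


Power set = 2^n.
2^7 = 128


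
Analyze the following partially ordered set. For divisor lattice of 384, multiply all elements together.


Divisors of 384: [1, 2, 3, 4, 6, 8, 12, 16, 24, 32, 48, 64, 96, 128, 192, 384]
Product = n^(d(n)/2) = 384^(16/2)
Product = 472769874482845188096


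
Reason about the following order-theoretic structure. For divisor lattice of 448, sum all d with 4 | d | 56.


Interval [4,56] in divisors of 448: [4, 8, 28, 56]
Sum = 96


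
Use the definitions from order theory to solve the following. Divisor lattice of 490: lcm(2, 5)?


Join=lcm.
gcd(2,5)=1
lcm=10


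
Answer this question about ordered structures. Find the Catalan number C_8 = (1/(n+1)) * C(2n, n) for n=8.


C(n) = C(2n, n) / (n+1).
C(16, 8) = 12870
C(8) = 12870 / 9 = 1430


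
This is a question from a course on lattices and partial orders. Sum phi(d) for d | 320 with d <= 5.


Divisors of 320 up to 5: [1, 2, 4, 5]
phi values: [1, 1, 2, 4]
Sum = 8


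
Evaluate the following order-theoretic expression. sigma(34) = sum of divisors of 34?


sigma(n) = sum of divisors.
Divisors of 34: [1, 2, 17, 34]
Sum = 54


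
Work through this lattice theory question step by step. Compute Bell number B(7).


B(n) = number of set partitions of an n-element set.
B(n) satisfies the recurrence: B(n+1) = sum_k C(n,k)*B(k).
B(7) = 877


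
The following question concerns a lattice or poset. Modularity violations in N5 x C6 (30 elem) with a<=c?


Modular law: if a <= c then a v (b ^ c) = (a v b) ^ c.
Check all triples (a,b,c) with a <= c among 30 elements.
  e.g. a=(a,0), b=(c,0), c=(b,0): lhs=(a,0) != rhs=(b,0)
  e.g. a=(a,0), b=(c,1), c=(b,0): lhs=(a,0) != rhs=(b,0)
Total violating triples: 126


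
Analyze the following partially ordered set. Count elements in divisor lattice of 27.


Divisors of 27: [1, 3, 9, 27]
Count: 4


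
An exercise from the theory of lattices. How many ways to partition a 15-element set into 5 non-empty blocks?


S(n,k) = k*S(n-1,k) + S(n-1,k-1).
S(14,5) = 40075035, S(14,4) = 10391745
S(15,5) = 5*40075035 + 10391745 = 200375175 + 10391745
S(15,5) = 210766920


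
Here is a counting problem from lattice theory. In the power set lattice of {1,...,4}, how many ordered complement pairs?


Complement pair (a,b): a meet b = bottom, a join b = top.
Here: A intersect B = {} and A union B = {1,...,4}.
Pairs found: ({},{1,2,3,4}), ({1},{2,3,4}), ({2},{1,3,4}), ({3},{1,2,4}), ... (12 more)
Total ordered pairs: 16


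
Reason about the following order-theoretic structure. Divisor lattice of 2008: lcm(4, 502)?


Join=lcm.
gcd(4,502)=2
lcm=1004


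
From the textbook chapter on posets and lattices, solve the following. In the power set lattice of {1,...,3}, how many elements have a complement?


An element a is complemented if some b has a meet b = bottom, a join b = top.
every subset A has complement S\A, so all elements are complemented.
Complemented elements: {}, {1}, {2}, {3}, {1,2}, {1,3}, ... (2 more)
Count: 8


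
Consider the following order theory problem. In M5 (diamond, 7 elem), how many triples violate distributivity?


Distributive law: a ^ (b v c) = (a ^ b) v (a ^ c).
Check all 7^3 = 343 ordered triples (a,b,c).
  e.g. a=a1, b=a2, c=a3: lhs=a1 != rhs=0
  e.g. a=a1, b=a2, c=a4: lhs=a1 != rhs=0
Total violating triples: 60


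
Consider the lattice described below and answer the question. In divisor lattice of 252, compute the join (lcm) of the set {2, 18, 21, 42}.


In a divisor lattice, join = lcm (least common multiple).
Compute lcm iteratively: start with first element, then lcm(current, next).
Elements: [2, 18, 21, 42]
lcm(2,18) = 18
lcm(18,21) = 126
lcm(126,42) = 126
Final lcm = 126


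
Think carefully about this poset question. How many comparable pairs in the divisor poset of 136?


A comparable pair {a,b} has a < b or b < a in the order.
Count unordered pairs where one element is strictly below the other.
Examples: {1,2}, {1,4}, {1,8}, {1,17}, ...
Total comparable pairs: 22


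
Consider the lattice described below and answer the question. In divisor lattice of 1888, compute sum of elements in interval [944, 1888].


Interval [944,1888] in divisors of 1888: [944, 1888]
Sum = 2832


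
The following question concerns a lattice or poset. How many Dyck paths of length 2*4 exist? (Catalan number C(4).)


C(n) = C(2n, n) / (n+1).
C(8, 4) = 70
C(4) = 70 / 5 = 14


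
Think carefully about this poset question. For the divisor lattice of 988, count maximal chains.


A maximal chain goes from the minimum element to a maximal element via cover relations.
Counting all min-to-max paths in the cover graph.
Total maximal chains: 12


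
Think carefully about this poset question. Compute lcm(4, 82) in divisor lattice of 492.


In a divisor lattice, join = lcm (least common multiple).
gcd(4,82) = 2
lcm(4,82) = 4*82/gcd = 328/2 = 164


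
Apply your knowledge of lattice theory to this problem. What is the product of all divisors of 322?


Divisors of 322: [1, 2, 7, 14, 23, 46, 161, 322]
Product = n^(d(n)/2) = 322^(8/2)
Product = 10750371856


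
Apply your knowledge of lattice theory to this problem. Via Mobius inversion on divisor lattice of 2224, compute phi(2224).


phi(n) = n * prod_{p|n} (1 - 1/p).
Prime divisors of 2224: [2, 139]
phi(2224) = 2224 * (1 - 1/2) * (1 - 1/139)
phi(2224) = 1104


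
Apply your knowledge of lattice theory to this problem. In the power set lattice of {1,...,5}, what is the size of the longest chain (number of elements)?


A chain is a totally ordered subset; we count the number of elements in a maximum chain.
Compute, for each element x, the size of the longest chain ending at x:
  {}: 1
  {1}: 2
  {2}: 2
  {3}: 2
  {4}: 2
  {5}: 2
  ...
A maximum chain: {} < {1} < {1,2} < {1,2,3} < {1,2,3,4} < {1,2,3,4,5}
Number of elements in the longest chain: 6


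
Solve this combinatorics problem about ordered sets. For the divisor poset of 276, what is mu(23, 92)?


In a divisor lattice, mu(a,b) = mu(b/a) where mu is the classical Mobius function.
b/a = 92/23 = 4
Prime factorization of 4: primes [2]
4 is not squarefree, so mu(4) = 0


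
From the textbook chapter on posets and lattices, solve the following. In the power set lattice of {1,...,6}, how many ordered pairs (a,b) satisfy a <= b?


The order relation is {(a,b) : a <= b}, reflexive so it includes (a,a).
Examples: ({},{}), ({},{1,2}), ({},{1,2,3}), ({},{1,2,3,4}), ({},{1,2,3,4,5}), ...
Total ordered pairs: 729


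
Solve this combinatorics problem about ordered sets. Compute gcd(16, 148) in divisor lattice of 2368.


In a divisor lattice, meet = gcd (greatest common divisor).
By Euclidean algorithm or factoring: gcd(16,148) = 4


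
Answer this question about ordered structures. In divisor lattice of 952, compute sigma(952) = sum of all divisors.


sigma(n) = sum of divisors.
Divisors of 952: [1, 2, 4, 7, 8, 14, 17, 28, 34, 56, 68, 119, 136, 238, 476, 952]
Sum = 2160
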